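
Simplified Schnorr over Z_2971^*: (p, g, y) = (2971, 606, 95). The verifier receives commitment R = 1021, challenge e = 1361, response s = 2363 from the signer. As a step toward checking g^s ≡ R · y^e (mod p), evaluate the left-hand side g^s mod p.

2229

Squares mod 2971: 606^1≡606, 606^2≡1803, 606^4≡535, 606^8≡1009, 606^16≡1999, 606^32≡6, 606^64≡36, 606^128≡1296, 606^256≡1001, 606^512≡774, 606^1024≡1905, 606^2048≡1434
2363 = 2048 + 256 + 32 + 16 + 8 + 2 + 1, so 606^2363 ≡ 1434·1001·6·1999·1009·1803·606 ≡ 2229 (mod 2971)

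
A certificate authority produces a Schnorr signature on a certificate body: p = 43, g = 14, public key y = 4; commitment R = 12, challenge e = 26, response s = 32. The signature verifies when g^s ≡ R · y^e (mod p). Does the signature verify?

does not verify

g^s mod p:
Squares mod 43: 14^1≡14, 14^2≡24, 14^4≡17, 14^8≡31, 14^16≡15, 14^32≡10
14^32 ≡ 10 (mod 43)
R · y^e mod p:
Squares mod 43: 4^1≡4, 4^2≡16, 4^4≡41, 4^8≡4, 4^16≡16
26 = 16 + 8 + 2, so 4^26 ≡ 16·4·16 ≡ 35 (mod 43)
12·35 = 420 ≡ 33 (mod 43)
10 ≠ 33; the check fails.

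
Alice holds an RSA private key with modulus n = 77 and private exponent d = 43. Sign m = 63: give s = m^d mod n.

28

m^43 mod 77 = 28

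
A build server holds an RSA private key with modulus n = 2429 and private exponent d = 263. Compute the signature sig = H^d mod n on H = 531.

Squares mod 2429: H^1≡531, H^2≡197, H^4≡2374, H^8≡596, H^16≡582, H^32≡1093, H^64≡2010, H^128≡673, H^256≡1135
263 = 256 + 4 + 2 + 1, so H^263 ≡ 1135·2374·197·531 ≡ 48 (mod 2429)

48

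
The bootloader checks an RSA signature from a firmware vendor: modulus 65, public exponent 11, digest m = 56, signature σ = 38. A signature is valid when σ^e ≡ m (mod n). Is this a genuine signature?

Squares mod 65: σ^1≡38, σ^2≡14, σ^4≡1, σ^8≡1
11 = 8 + 2 + 1, so σ^11 ≡ 1·14·38 ≡ 12 (mod 65)
The recovered value 12 does not match the digest 56.

forged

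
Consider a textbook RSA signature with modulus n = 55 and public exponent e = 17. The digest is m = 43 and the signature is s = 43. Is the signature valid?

valid

Squares mod 55: s^1≡43, s^2≡34, s^4≡1, s^8≡1, s^16≡1
17 = 16 + 1, so s^17 ≡ 1·43 ≡ 43 (mod 55)
s^17 mod 55 = 43 matches m.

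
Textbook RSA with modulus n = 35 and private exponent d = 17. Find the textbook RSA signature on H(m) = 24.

19

(H(m))^17 mod 35 = 19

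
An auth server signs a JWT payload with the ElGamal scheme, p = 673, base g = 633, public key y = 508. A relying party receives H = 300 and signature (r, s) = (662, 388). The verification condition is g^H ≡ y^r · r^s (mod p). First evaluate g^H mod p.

523

633^300 mod 673 = 523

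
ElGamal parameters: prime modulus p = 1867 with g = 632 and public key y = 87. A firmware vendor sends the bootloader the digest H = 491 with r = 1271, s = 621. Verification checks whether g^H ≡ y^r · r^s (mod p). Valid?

Left side g^H mod p:
632^2 = 399424 ≡ 1753
632^4 ≡ 1753^2 = 3073009 ≡ 1794
632^8 ≡ 1794^2 = 3218436 ≡ 1595
632^16 ≡ 1595^2 = 2544025 ≡ 1171
632^32 ≡ 1171^2 = 1371241 ≡ 863
632^64 ≡ 863^2 = 744769 ≡ 1703
632^128 ≡ 1703^2 = 2900209 ≡ 758
632^256 ≡ 758^2 = 574564 ≡ 1395
491 = 256 + 128 + 64 + 32 + 8 + 2 + 1, so 632^491 ≡ 1395·758·1703·863·1595·1753·632 ≡ 1705 (mod 1867)
Right side y^r · r^s mod p:
87^2 = 7569 ≡ 101
87^4 ≡ 101^2 = 10201 ≡ 866
87^8 ≡ 866^2 = 749956 ≡ 1289
87^16 ≡ 1289^2 = 1661521 ≡ 1758
87^32 ≡ 1758^2 = 3090564 ≡ 679
87^64 ≡ 679^2 = 461041 ≡ 1759
87^128 ≡ 1759^2 = 3094081 ≡ 462
87^256 ≡ 462^2 = 213444 ≡ 606
87^512 ≡ 606^2 = 367236 ≡ 1304
87^1024 ≡ 1304^2 = 1700416 ≡ 1446
1271 = 1024 + 128 + 64 + 32 + 16 + 4 + 2 + 1, so 87^1271 ≡ 1446·462·1759·679·1758·866·101·87 ≡ 658 (mod 1867)
1271^2 = 1615441 ≡ 486
1271^4 ≡ 486^2 = 236196 ≡ 954
1271^8 ≡ 954^2 = 910116 ≡ 887
1271^16 ≡ 887^2 = 786769 ≡ 762
1271^32 ≡ 762^2 = 580644 ≡ 7
1271^64 ≡ 7^2 = 49
1271^128 ≡ 49^2 = 2401 ≡ 534
1271^256 ≡ 534^2 = 285156 ≡ 1372
1271^512 ≡ 1372^2 = 1882384 ≡ 448
621 = 512 + 64 + 32 + 8 + 4 + 1, so 1271^621 ≡ 448·49·7·887·954·1271 ≡ 1339 (mod 1867)
658·1339 = 881062 ≡ 1705 (mod 1867)
1705 ≡ 1705 (mod 1867), so the signature is genuine.

yes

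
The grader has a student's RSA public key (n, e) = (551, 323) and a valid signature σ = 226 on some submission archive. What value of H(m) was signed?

Squares mod 551: σ^1≡226, σ^2≡384, σ^4≡339, σ^8≡313, σ^16≡442, σ^32≡310, σ^64≡226, σ^128≡384, σ^256≡339
323 = 256 + 64 + 2 + 1, so σ^323 ≡ 339·226·384·226 ≡ 313 (mod 551)

313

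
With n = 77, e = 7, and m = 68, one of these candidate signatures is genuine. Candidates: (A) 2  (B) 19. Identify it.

B

Candidate A: Squares mod 77: 2^1≡2, 2^2≡4, 2^4≡16; 7 = 4 + 2 + 1, so 2^7 ≡ 16·4·2 ≡ 51 (mod 77)
Candidate B: Squares mod 77: 19^1≡19, 19^2≡53, 19^4≡37; 7 = 4 + 2 + 1, so 19^7 ≡ 37·53·19 ≡ 68 (mod 77)
  → matches m = 68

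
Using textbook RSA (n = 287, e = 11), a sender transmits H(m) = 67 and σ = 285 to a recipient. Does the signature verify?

σ^11 mod 287 = 248
248 ≠ 67, so verification fails.

does not verify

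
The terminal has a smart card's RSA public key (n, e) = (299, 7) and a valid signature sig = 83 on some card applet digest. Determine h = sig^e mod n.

203

Squares mod 299: sig^1≡83, sig^2≡12, sig^4≡144
7 = 4 + 2 + 1, so sig^7 ≡ 144·12·83 ≡ 203 (mod 299)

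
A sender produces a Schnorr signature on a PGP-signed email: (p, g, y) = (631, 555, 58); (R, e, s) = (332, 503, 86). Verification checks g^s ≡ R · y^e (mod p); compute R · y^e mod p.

58^2 = 3364 ≡ 209
58^4 ≡ 209^2 = 43681 ≡ 142
58^8 ≡ 142^2 = 20164 ≡ 603
58^16 ≡ 603^2 = 363609 ≡ 153
58^32 ≡ 153^2 = 23409 ≡ 62
58^64 ≡ 62^2 = 3844 ≡ 58
58^128 ≡ 58^2 = 3364 ≡ 209
58^256 ≡ 209^2 = 43681 ≡ 142
503 = 256 + 128 + 64 + 32 + 16 + 4 + 2 + 1, so 58^503 ≡ 142·209·58·62·153·142·209·58 ≡ 272 (mod 631)
R · y^e ≡ 332·272 = 90304 ≡ 71 (mod 631)

71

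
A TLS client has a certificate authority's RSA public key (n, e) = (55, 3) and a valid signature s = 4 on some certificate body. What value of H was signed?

9

s^2 ≡ 4^2 = 16
3 = 2 + 1, so s^3 ≡ 16·4 ≡ 9 (mod 55)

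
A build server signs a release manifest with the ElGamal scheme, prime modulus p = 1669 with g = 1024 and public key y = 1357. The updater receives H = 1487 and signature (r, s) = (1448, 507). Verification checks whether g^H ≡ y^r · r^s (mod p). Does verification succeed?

Left side g^H mod p:
1024^2 = 1048576 ≡ 444
1024^4 ≡ 444^2 = 197136 ≡ 194
1024^8 ≡ 194^2 = 37636 ≡ 918
1024^16 ≡ 918^2 = 842724 ≡ 1548
1024^32 ≡ 1548^2 = 2396304 ≡ 1289
1024^64 ≡ 1289^2 = 1661521 ≡ 866
1024^128 ≡ 866^2 = 749956 ≡ 575
1024^256 ≡ 575^2 = 330625 ≡ 163
1024^512 ≡ 163^2 = 26569 ≡ 1534
1024^1024 ≡ 1534^2 = 2353156 ≡ 1535
1487 = 1024 + 256 + 128 + 64 + 8 + 4 + 2 + 1, so 1024^1487 ≡ 1535·163·575·866·918·194·444·1024 ≡ 1006 (mod 1669)
Right side y^r · r^s mod p:
1357^2 = 1841449 ≡ 542
1357^4 ≡ 542^2 = 293764 ≡ 20
1357^8 ≡ 20^2 = 400
1357^16 ≡ 400^2 = 160000 ≡ 1445
1357^32 ≡ 1445^2 = 2088025 ≡ 106
1357^64 ≡ 106^2 = 11236 ≡ 1222
1357^128 ≡ 1222^2 = 1493284 ≡ 1198
1357^256 ≡ 1198^2 = 1435204 ≡ 1533
1357^512 ≡ 1533^2 = 2350089 ≡ 137
1357^1024 ≡ 137^2 = 18769 ≡ 410
1448 = 1024 + 256 + 128 + 32 + 8, so 1357^1448 ≡ 410·1533·1198·106·400 ≡ 868 (mod 1669)
1448^2 = 2096704 ≡ 440
1448^4 ≡ 440^2 = 193600 ≡ 1665
1448^8 ≡ 1665^2 = 2772225 ≡ 16
1448^16 ≡ 16^2 = 256
1448^32 ≡ 256^2 = 65536 ≡ 445
1448^64 ≡ 445^2 = 198025 ≡ 1083
1448^128 ≡ 1083^2 = 1172889 ≡ 1251
1448^256 ≡ 1251^2 = 1565001 ≡ 1148
507 = 256 + 128 + 64 + 32 + 16 + 8 + 2 + 1, so 1448^507 ≡ 1148·1251·1083·445·256·16·440·1448 ≡ 1151 (mod 1669)
868·1151 = 999068 ≡ 1006 (mod 1669)
1006 ≡ 1006 (mod 1669), so the signature is genuine.

passes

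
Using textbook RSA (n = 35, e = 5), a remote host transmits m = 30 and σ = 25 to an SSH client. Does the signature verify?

verifies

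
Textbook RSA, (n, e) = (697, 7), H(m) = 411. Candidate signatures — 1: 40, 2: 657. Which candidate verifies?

2

Candidate 1: 40^2 = 1600 ≡ 206; 40^4 ≡ 206^2 = 42436 ≡ 616; 7 = 4 + 2 + 1, so 40^7 ≡ 616·206·40 ≡ 286 (mod 697)
Candidate 2: 657^2 = 431649 ≡ 206; 657^4 ≡ 206^2 = 42436 ≡ 616; 7 = 4 + 2 + 1, so 657^7 ≡ 616·206·657 ≡ 411 (mod 697)
  → matches H(m) = 411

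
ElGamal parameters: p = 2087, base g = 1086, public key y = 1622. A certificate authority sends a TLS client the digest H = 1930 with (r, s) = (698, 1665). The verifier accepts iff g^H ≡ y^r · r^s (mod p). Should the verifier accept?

reject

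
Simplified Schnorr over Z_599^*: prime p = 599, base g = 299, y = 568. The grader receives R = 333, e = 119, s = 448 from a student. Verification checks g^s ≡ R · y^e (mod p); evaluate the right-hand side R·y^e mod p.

166

Squares mod 599: 568^1≡568, 568^2≡362, 568^4≡462, 568^8≡200, 568^16≡466, 568^32≡318, 568^64≡492
119 = 64 + 32 + 16 + 4 + 2 + 1, so 568^119 ≡ 492·318·466·462·362·568 ≡ 148 (mod 599)
R · y^e ≡ 333·148 = 49284 ≡ 166 (mod 599)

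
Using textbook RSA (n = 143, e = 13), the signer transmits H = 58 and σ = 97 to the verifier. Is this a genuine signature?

Squares mod 143: σ^1≡97, σ^2≡114, σ^4≡126, σ^8≡3
13 = 8 + 4 + 1, so σ^13 ≡ 3·126·97 ≡ 58 (mod 143)
Since 58 equals the digest 58, verification succeeds.

genuine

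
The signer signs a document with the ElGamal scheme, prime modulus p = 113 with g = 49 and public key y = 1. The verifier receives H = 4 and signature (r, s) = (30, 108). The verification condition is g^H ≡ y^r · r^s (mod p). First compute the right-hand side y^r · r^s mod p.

1^30 mod 113 = 1
30^108 mod 113 = 106
y^r · r^s ≡ 1·106 = 106 ≡ 106 (mod 113)

106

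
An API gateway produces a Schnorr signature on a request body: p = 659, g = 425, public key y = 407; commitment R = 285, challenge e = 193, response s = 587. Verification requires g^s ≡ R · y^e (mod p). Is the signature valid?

valid

g^s mod p:
425^587 mod 659 = 509
R · y^e mod p:
407^193 mod 659 = 381
285·381 = 108585 ≡ 509 (mod 659)
509 ≡ 509 (mod 659); signature holds.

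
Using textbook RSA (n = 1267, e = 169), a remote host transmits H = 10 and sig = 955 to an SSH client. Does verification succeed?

passes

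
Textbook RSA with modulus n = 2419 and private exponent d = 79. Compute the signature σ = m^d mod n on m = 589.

m^2 ≡ 589^2 = 346921 ≡ 1004
m^4 ≡ 1004^2 = 1008016 ≡ 1712
m^8 ≡ 1712^2 = 2930944 ≡ 1535
m^16 ≡ 1535^2 = 2356225 ≡ 119
m^32 ≡ 119^2 = 14161 ≡ 2066
m^64 ≡ 2066^2 = 4268356 ≡ 1240
79 = 64 + 8 + 4 + 2 + 1, so m^79 ≡ 1240·1535·1712·1004·589 ≡ 1651 (mod 2419)

1651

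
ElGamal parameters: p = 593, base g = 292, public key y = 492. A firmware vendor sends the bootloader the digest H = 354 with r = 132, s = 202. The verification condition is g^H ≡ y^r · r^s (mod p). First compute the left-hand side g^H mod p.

292^354 mod 593 = 554

554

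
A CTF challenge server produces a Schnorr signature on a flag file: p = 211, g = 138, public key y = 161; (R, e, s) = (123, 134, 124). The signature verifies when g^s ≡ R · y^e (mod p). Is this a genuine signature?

g^s mod p:
138^2 = 19044 ≡ 54
138^4 ≡ 54^2 = 2916 ≡ 173
138^8 ≡ 173^2 = 29929 ≡ 178
138^16 ≡ 178^2 = 31684 ≡ 34
138^32 ≡ 34^2 = 1156 ≡ 101
138^64 ≡ 101^2 = 10201 ≡ 73
124 = 64 + 32 + 16 + 8 + 4, so 138^124 ≡ 73·101·34·178·173 ≡ 43 (mod 211)
R · y^e mod p:
161^2 = 25921 ≡ 179
161^4 ≡ 179^2 = 32041 ≡ 180
161^8 ≡ 180^2 = 32400 ≡ 117
161^16 ≡ 117^2 = 13689 ≡ 185
161^32 ≡ 185^2 = 34225 ≡ 43
161^64 ≡ 43^2 = 1849 ≡ 161
161^128 ≡ 161^2 = 25921 ≡ 179
134 = 128 + 4 + 2, so 161^134 ≡ 179·180·179 ≡ 117 (mod 211)
123·117 = 14391 ≡ 43 (mod 211)
43 ≡ 43 (mod 211); signature holds.

genuine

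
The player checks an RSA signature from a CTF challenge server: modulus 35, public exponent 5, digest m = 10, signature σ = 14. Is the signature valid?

invalid

σ^2 ≡ 14^2 = 196 ≡ 21
σ^4 ≡ 21^2 = 441 ≡ 21
5 = 4 + 1, so σ^5 ≡ 21·14 ≡ 14 (mod 35)
The recovered value 14 does not match the digest 10.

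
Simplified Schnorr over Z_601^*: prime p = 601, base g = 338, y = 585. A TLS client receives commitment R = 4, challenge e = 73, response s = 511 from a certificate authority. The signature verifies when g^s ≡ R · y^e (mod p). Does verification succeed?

fails

g^s mod p:
338^2 = 114244 ≡ 54
338^4 ≡ 54^2 = 2916 ≡ 512
338^8 ≡ 512^2 = 262144 ≡ 108
338^16 ≡ 108^2 = 11664 ≡ 245
338^32 ≡ 245^2 = 60025 ≡ 526
338^64 ≡ 526^2 = 276676 ≡ 216
338^128 ≡ 216^2 = 46656 ≡ 379
338^256 ≡ 379^2 = 143641 ≡ 2
511 = 256 + 128 + 64 + 32 + 16 + 8 + 4 + 2 + 1, so 338^511 ≡ 2·379·216·526·245·108·512·54·338 ≡ 537 (mod 601)
R · y^e mod p:
585^2 = 342225 ≡ 256
585^4 ≡ 256^2 = 65536 ≡ 27
585^8 ≡ 27^2 = 729 ≡ 128
585^16 ≡ 128^2 = 16384 ≡ 157
585^32 ≡ 157^2 = 24649 ≡ 8
585^64 ≡ 8^2 = 64
73 = 64 + 8 + 1, so 585^73 ≡ 64·128·585 ≡ 547 (mod 601)
4·547 = 2188 ≡ 385 (mod 601)
537 ≠ 385; the check fails.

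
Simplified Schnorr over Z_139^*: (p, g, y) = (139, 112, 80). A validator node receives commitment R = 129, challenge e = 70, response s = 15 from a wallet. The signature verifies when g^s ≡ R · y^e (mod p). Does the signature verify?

does not verify

g^s mod p:
112^2 = 12544 ≡ 34
112^4 ≡ 34^2 = 1156 ≡ 44
112^8 ≡ 44^2 = 1936 ≡ 129
15 = 8 + 4 + 2 + 1, so 112^15 ≡ 129·44·34·112 ≡ 125 (mod 139)
R · y^e mod p:
80^2 = 6400 ≡ 6
80^4 ≡ 6^2 = 36
80^8 ≡ 36^2 = 1296 ≡ 45
80^16 ≡ 45^2 = 2025 ≡ 79
80^32 ≡ 79^2 = 6241 ≡ 125
80^64 ≡ 125^2 = 15625 ≡ 57
70 = 64 + 4 + 2, so 80^70 ≡ 57·36·6 ≡ 80 (mod 139)
129·80 = 10320 ≡ 34 (mod 139)
125 ≠ 34; the check fails.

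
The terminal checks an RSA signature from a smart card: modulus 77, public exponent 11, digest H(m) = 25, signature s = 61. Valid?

no

s^2 ≡ 61^2 = 3721 ≡ 25
s^4 ≡ 25^2 = 625 ≡ 9
s^8 ≡ 9^2 = 81 ≡ 4
11 = 8 + 2 + 1, so s^11 ≡ 4·25·61 ≡ 17 (mod 77)
17 ≠ 25, so verification fails.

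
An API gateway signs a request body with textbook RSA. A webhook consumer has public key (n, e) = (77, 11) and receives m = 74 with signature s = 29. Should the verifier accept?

reject

s^11 mod 77 = 29
29 ≠ 74, so verification fails.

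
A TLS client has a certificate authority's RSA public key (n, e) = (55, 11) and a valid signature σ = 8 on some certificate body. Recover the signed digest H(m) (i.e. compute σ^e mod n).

52

σ^2 ≡ 8^2 = 64 ≡ 9
σ^4 ≡ 9^2 = 81 ≡ 26
σ^8 ≡ 26^2 = 676 ≡ 16
11 = 8 + 2 + 1, so σ^11 ≡ 16·9·8 ≡ 52 (mod 55)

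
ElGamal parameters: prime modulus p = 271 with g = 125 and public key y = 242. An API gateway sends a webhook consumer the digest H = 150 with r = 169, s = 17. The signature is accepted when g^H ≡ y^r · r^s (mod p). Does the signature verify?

does not verify

Left side g^H mod p:
125^2 = 15625 ≡ 178
125^4 ≡ 178^2 = 31684 ≡ 248
125^8 ≡ 248^2 = 61504 ≡ 258
125^16 ≡ 258^2 = 66564 ≡ 169
125^32 ≡ 169^2 = 28561 ≡ 106
125^64 ≡ 106^2 = 11236 ≡ 125
125^128 ≡ 125^2 = 15625 ≡ 178
150 = 128 + 16 + 4 + 2, so 125^150 ≡ 178·169·248·178 ≡ 242 (mod 271)
Right side y^r · r^s mod p:
242^2 = 58564 ≡ 28
242^4 ≡ 28^2 = 784 ≡ 242
242^8 ≡ 242^2 = 58564 ≡ 28
242^16 ≡ 28^2 = 784 ≡ 242
242^32 ≡ 242^2 = 58564 ≡ 28
242^64 ≡ 28^2 = 784 ≡ 242
242^128 ≡ 242^2 = 58564 ≡ 28
169 = 128 + 32 + 8 + 1, so 242^169 ≡ 28·28·28·242 ≡ 242 (mod 271)
169^2 = 28561 ≡ 106
169^4 ≡ 106^2 = 11236 ≡ 125
169^8 ≡ 125^2 = 15625 ≡ 178
169^16 ≡ 178^2 = 31684 ≡ 248
17 = 16 + 1, so 169^17 ≡ 248·169 ≡ 178 (mod 271)
242·178 = 43076 ≡ 258 (mod 271)
242 ≠ 258, so verification fails.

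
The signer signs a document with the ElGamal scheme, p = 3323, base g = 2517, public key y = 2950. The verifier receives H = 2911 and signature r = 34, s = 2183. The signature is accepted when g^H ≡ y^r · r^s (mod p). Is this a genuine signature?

forged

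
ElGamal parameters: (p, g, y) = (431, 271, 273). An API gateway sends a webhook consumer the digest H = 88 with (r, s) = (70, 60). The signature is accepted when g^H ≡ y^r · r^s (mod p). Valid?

no

Left side g^H mod p:
271^2 = 73441 ≡ 171
271^4 ≡ 171^2 = 29241 ≡ 364
271^8 ≡ 364^2 = 132496 ≡ 179
271^16 ≡ 179^2 = 32041 ≡ 147
271^32 ≡ 147^2 = 21609 ≡ 59
271^64 ≡ 59^2 = 3481 ≡ 33
88 = 64 + 16 + 8, so 271^88 ≡ 33·147·179 ≡ 295 (mod 431)
Right side y^r · r^s mod p:
273^2 = 74529 ≡ 397
273^4 ≡ 397^2 = 157609 ≡ 294
273^8 ≡ 294^2 = 86436 ≡ 236
273^16 ≡ 236^2 = 55696 ≡ 97
273^32 ≡ 97^2 = 9409 ≡ 358
273^64 ≡ 358^2 = 128164 ≡ 157
70 = 64 + 4 + 2, so 273^70 ≡ 157·294·397 ≡ 330 (mod 431)
70^2 = 4900 ≡ 159
70^4 ≡ 159^2 = 25281 ≡ 283
70^8 ≡ 283^2 = 80089 ≡ 354
70^16 ≡ 354^2 = 125316 ≡ 326
70^32 ≡ 326^2 = 106276 ≡ 250
60 = 32 + 16 + 8 + 4, so 70^60 ≡ 250·326·354·283 ≡ 32 (mod 431)
330·32 = 10560 ≡ 216 (mod 431)
295 ≠ 216, so verification fails.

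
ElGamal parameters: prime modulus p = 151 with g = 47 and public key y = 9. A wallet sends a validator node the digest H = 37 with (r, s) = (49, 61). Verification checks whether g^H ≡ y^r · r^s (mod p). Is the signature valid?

valid

Left side g^H mod p:
Squares mod 151: 47^1≡47, 47^2≡95, 47^4≡116, 47^8≡17, 47^16≡138, 47^32≡18
37 = 32 + 4 + 1, so 47^37 ≡ 18·116·47 ≡ 137 (mod 151)
Right side y^r · r^s mod p:
Squares mod 151: 9^1≡9, 9^2≡81, 9^4≡68, 9^8≡94, 9^16≡78, 9^32≡44
49 = 32 + 16 + 1, so 9^49 ≡ 44·78·9 ≡ 84 (mod 151)
Squares mod 151: 49^1≡49, 49^2≡136, 49^4≡74, 49^8≡40, 49^16≡90, 49^32≡97
61 = 32 + 16 + 8 + 4 + 1, so 49^61 ≡ 97·90·40·74·49 ≡ 25 (mod 151)
84·25 = 2100 ≡ 137 (mod 151)
137 ≡ 137 (mod 151), so the signature is genuine.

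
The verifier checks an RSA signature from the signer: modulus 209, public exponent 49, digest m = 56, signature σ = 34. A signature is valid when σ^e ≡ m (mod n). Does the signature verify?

σ^2 ≡ 34^2 = 1156 ≡ 111
σ^4 ≡ 111^2 = 12321 ≡ 199
σ^8 ≡ 199^2 = 39601 ≡ 100
σ^16 ≡ 100^2 = 10000 ≡ 177
σ^32 ≡ 177^2 = 31329 ≡ 188
49 = 32 + 16 + 1, so σ^49 ≡ 188·177·34 ≡ 67 (mod 209)
σ^49 mod 209 = 67, but m = 56.

does not verify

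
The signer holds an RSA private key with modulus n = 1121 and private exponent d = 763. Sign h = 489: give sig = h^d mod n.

h^2 ≡ 489^2 = 239121 ≡ 348
h^4 ≡ 348^2 = 121104 ≡ 36
h^8 ≡ 36^2 = 1296 ≡ 175
h^16 ≡ 175^2 = 30625 ≡ 358
h^32 ≡ 358^2 = 128164 ≡ 370
h^64 ≡ 370^2 = 136900 ≡ 138
h^128 ≡ 138^2 = 19044 ≡ 1108
h^256 ≡ 1108^2 = 1227664 ≡ 169
h^512 ≡ 169^2 = 28561 ≡ 536
763 = 512 + 128 + 64 + 32 + 16 + 8 + 2 + 1, so h^763 ≡ 536·1108·138·370·358·175·348·489 ≡ 497 (mod 1121)

497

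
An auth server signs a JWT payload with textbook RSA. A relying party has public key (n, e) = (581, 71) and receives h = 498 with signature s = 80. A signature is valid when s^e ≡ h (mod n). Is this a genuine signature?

forged

s^2 ≡ 80^2 = 6400 ≡ 9
s^4 ≡ 9^2 = 81
s^8 ≡ 81^2 = 6561 ≡ 170
s^16 ≡ 170^2 = 28900 ≡ 431
s^32 ≡ 431^2 = 185761 ≡ 422
s^64 ≡ 422^2 = 178084 ≡ 298
71 = 64 + 4 + 2 + 1, so s^71 ≡ 298·81·9·80 ≡ 488 (mod 581)
488 ≠ 498, so verification fails.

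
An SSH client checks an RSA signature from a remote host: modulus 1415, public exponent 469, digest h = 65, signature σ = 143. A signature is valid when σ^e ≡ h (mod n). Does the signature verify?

σ^2 ≡ 143^2 = 20449 ≡ 639
σ^4 ≡ 639^2 = 408321 ≡ 801
σ^8 ≡ 801^2 = 641601 ≡ 606
σ^16 ≡ 606^2 = 367236 ≡ 751
σ^32 ≡ 751^2 = 564001 ≡ 831
σ^64 ≡ 831^2 = 690561 ≡ 41
σ^128 ≡ 41^2 = 1681 ≡ 266
σ^256 ≡ 266^2 = 70756 ≡ 6
469 = 256 + 128 + 64 + 16 + 4 + 1, so σ^469 ≡ 6·266·41·751·801·143 ≡ 218 (mod 1415)
The recovered value 218 does not match the digest 65.

does not verify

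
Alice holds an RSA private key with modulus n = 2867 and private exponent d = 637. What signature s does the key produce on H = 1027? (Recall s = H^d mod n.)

Squares mod 2867: H^1≡1027, H^2≡2540, H^4≡850, H^8≡16, H^16≡256, H^32≡2462, H^64≡606, H^128≡260, H^256≡1659, H^512≡2828
637 = 512 + 64 + 32 + 16 + 8 + 4 + 1, so H^637 ≡ 2828·606·2462·256·16·850·1027 ≡ 26 (mod 2867)

26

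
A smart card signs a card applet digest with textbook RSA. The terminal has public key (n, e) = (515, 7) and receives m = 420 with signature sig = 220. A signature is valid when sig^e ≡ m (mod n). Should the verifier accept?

accept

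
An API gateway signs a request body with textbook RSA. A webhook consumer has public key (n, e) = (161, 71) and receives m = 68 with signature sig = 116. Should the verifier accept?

sig^2 ≡ 116^2 = 13456 ≡ 93
sig^4 ≡ 93^2 = 8649 ≡ 116
sig^8 ≡ 116^2 = 13456 ≡ 93
sig^16 ≡ 93^2 = 8649 ≡ 116
sig^32 ≡ 116^2 = 13456 ≡ 93
sig^64 ≡ 93^2 = 8649 ≡ 116
71 = 64 + 4 + 2 + 1, so sig^71 ≡ 116·116·93·116 ≡ 93 (mod 161)
The recovered value 93 does not match the digest 68.

reject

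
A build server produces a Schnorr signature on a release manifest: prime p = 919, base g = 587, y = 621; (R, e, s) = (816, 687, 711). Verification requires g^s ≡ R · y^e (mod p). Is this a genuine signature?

forged

g^s mod p:
587^2 = 344569 ≡ 863
587^4 ≡ 863^2 = 744769 ≡ 379
587^8 ≡ 379^2 = 143641 ≡ 277
587^16 ≡ 277^2 = 76729 ≡ 452
587^32 ≡ 452^2 = 204304 ≡ 286
587^64 ≡ 286^2 = 81796 ≡ 5
587^128 ≡ 5^2 = 25
587^256 ≡ 25^2 = 625
587^512 ≡ 625^2 = 390625 ≡ 50
711 = 512 + 128 + 64 + 4 + 2 + 1, so 587^711 ≡ 50·25·5·379·863·587 ≡ 316 (mod 919)
R · y^e mod p:
621^2 = 385641 ≡ 580
621^4 ≡ 580^2 = 336400 ≡ 46
621^8 ≡ 46^2 = 2116 ≡ 278
621^16 ≡ 278^2 = 77284 ≡ 88
621^32 ≡ 88^2 = 7744 ≡ 392
621^64 ≡ 392^2 = 153664 ≡ 191
621^128 ≡ 191^2 = 36481 ≡ 640
621^256 ≡ 640^2 = 409600 ≡ 645
621^512 ≡ 645^2 = 416025 ≡ 637
687 = 512 + 128 + 32 + 8 + 4 + 2 + 1, so 621^687 ≡ 637·640·392·278·46·580·621 ≡ 848 (mod 919)
816·848 = 691968 ≡ 880 (mod 919)
316 ≠ 880; the check fails.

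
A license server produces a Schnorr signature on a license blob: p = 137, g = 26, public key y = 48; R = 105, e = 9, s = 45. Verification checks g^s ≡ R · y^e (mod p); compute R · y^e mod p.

131

48^2 = 2304 ≡ 112
48^4 ≡ 112^2 = 12544 ≡ 77
48^8 ≡ 77^2 = 5929 ≡ 38
9 = 8 + 1, so 48^9 ≡ 38·48 ≡ 43 (mod 137)
R · y^e ≡ 105·43 = 4515 ≡ 131 (mod 137)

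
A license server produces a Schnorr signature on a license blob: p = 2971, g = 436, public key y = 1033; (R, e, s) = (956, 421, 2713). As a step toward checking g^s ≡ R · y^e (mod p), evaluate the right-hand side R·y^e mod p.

1113

Squares mod 2971: 1033^1≡1033, 1033^2≡500, 1033^4≡436, 1033^8≡2923, 1033^16≡2304, 1033^32≡2210, 1033^64≡2747, 1033^128≡2640, 1033^256≡2605
421 = 256 + 128 + 32 + 4 + 1, so 1033^421 ≡ 2605·2640·2210·436·1033 ≡ 2304 (mod 2971)
R · y^e ≡ 956·2304 = 2202624 ≡ 1113 (mod 2971)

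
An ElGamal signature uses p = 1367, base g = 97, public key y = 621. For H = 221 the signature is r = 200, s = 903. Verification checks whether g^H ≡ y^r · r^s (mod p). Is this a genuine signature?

Left side g^H mod p:
97^2 = 9409 ≡ 1207
97^4 ≡ 1207^2 = 1456849 ≡ 994
97^8 ≡ 994^2 = 988036 ≡ 1062
97^16 ≡ 1062^2 = 1127844 ≡ 69
97^32 ≡ 69^2 = 4761 ≡ 660
97^64 ≡ 660^2 = 435600 ≡ 894
97^128 ≡ 894^2 = 799236 ≡ 908
221 = 128 + 64 + 16 + 8 + 4 + 1, so 97^221 ≡ 908·894·69·1062·994·97 ≡ 472 (mod 1367)
Right side y^r · r^s mod p:
621^2 = 385641 ≡ 147
621^4 ≡ 147^2 = 21609 ≡ 1104
621^8 ≡ 1104^2 = 1218816 ≡ 819
621^16 ≡ 819^2 = 670761 ≡ 931
621^32 ≡ 931^2 = 866761 ≡ 83
621^64 ≡ 83^2 = 6889 ≡ 54
621^128 ≡ 54^2 = 2916 ≡ 182
200 = 128 + 64 + 8, so 621^200 ≡ 182·54·819 ≡ 236 (mod 1367)
200^2 = 40000 ≡ 357
200^4 ≡ 357^2 = 127449 ≡ 318
200^8 ≡ 318^2 = 101124 ≡ 1333
200^16 ≡ 1333^2 = 1776889 ≡ 1156
200^32 ≡ 1156^2 = 1336336 ≡ 777
200^64 ≡ 777^2 = 603729 ≡ 882
200^128 ≡ 882^2 = 777924 ≡ 101
200^256 ≡ 101^2 = 10201 ≡ 632
200^512 ≡ 632^2 = 399424 ≡ 260
903 = 512 + 256 + 128 + 4 + 2 + 1, so 200^903 ≡ 260·632·101·318·357·200 ≡ 387 (mod 1367)
236·387 = 91332 ≡ 1110 (mod 1367)
472 ≠ 1110, so verification fails.

forged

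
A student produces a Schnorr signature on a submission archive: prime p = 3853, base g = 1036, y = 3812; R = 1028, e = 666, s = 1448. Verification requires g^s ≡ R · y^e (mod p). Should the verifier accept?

g^s mod p:
Squares mod 3853: 1036^1≡1036, 1036^2≡2162, 1036^4≡555, 1036^8≡3638, 1036^16≡3842, 1036^32≡121, 1036^64≡3082, 1036^128≡1079, 1036^256≡635, 1036^512≡2513, 1036^1024≡102
1448 = 1024 + 256 + 128 + 32 + 8, so 1036^1448 ≡ 102·635·1079·121·3638 ≡ 3468 (mod 3853)
R · y^e mod p:
Squares mod 3853: 3812^1≡3812, 3812^2≡1681, 3812^4≡1512, 3812^8≡1315, 3812^16≡3081, 3812^32≡2622, 3812^64≡1132, 3812^128≡2228, 3812^256≡1320, 3812^512≡844
666 = 512 + 128 + 16 + 8 + 2, so 3812^666 ≡ 844·2228·3081·1315·1681 ≡ 2986 (mod 3853)
1028·2986 = 3069608 ≡ 2620 (mod 3853)
3468 ≠ 2620; the check fails.

reject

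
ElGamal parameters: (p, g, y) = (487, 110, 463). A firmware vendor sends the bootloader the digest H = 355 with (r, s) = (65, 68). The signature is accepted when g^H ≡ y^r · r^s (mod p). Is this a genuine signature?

Left side g^H mod p:
Squares mod 487: 110^1≡110, 110^2≡412, 110^4≡268, 110^8≡235, 110^16≡194, 110^32≡137, 110^64≡263, 110^128≡15, 110^256≡225
355 = 256 + 64 + 32 + 2 + 1, so 110^355 ≡ 225·263·137·412·110 ≡ 103 (mod 487)
Right side y^r · r^s mod p:
Squares mod 487: 463^1≡463, 463^2≡89, 463^4≡129, 463^8≡83, 463^16≡71, 463^32≡171, 463^64≡21
65 = 64 + 1, so 463^65 ≡ 21·463 ≡ 470 (mod 487)
Squares mod 487: 65^1≡65, 65^2≡329, 65^4≡127, 65^8≡58, 65^16≡442, 65^32≡77, 65^64≡85
68 = 64 + 4, so 65^68 ≡ 85·127 ≡ 81 (mod 487)
470·81 = 38070 ≡ 84 (mod 487)
103 ≠ 84, so verification fails.

forged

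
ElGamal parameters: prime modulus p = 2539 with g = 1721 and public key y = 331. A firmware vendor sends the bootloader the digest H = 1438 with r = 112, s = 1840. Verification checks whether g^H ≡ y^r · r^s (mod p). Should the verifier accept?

accept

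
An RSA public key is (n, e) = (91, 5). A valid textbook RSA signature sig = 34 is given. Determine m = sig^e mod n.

sig^2 ≡ 34^2 = 1156 ≡ 64
sig^4 ≡ 64^2 = 4096 ≡ 1
5 = 4 + 1, so sig^5 ≡ 1·34 ≡ 34 (mod 91)

34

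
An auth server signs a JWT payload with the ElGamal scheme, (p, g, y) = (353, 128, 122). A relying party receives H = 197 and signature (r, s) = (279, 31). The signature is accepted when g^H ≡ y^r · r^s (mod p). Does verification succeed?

fails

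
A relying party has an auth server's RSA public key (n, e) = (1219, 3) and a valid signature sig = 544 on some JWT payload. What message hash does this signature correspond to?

sig^2 ≡ 544^2 = 295936 ≡ 938
3 = 2 + 1, so sig^3 ≡ 938·544 ≡ 730 (mod 1219)

730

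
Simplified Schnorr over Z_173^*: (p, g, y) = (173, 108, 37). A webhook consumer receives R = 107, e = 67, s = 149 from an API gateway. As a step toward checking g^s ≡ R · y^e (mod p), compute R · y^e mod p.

53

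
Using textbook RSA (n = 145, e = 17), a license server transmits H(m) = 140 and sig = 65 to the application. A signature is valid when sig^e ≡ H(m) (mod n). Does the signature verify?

verifies

Squares mod 145: sig^1≡65, sig^2≡20, sig^4≡110, sig^8≡65, sig^16≡20
17 = 16 + 1, so sig^17 ≡ 20·65 ≡ 140 (mod 145)
sig^17 mod 145 = 140 matches H(m).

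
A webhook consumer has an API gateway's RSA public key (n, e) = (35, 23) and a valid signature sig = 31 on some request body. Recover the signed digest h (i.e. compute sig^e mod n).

26

sig^2 ≡ 31^2 = 961 ≡ 16
sig^4 ≡ 16^2 = 256 ≡ 11
sig^8 ≡ 11^2 = 121 ≡ 16
sig^16 ≡ 16^2 = 256 ≡ 11
23 = 16 + 4 + 2 + 1, so sig^23 ≡ 11·11·16·31 ≡ 26 (mod 35)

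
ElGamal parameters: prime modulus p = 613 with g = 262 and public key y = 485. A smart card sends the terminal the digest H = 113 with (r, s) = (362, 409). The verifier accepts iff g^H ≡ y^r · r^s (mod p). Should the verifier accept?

Left side g^H mod p:
Squares mod 613: 262^1≡262, 262^2≡601, 262^4≡144, 262^8≡507, 262^16≡202, 262^32≡346, 262^64≡181
113 = 64 + 32 + 16 + 1, so 262^113 ≡ 181·346·202·262 ≡ 371 (mod 613)
Right side y^r · r^s mod p:
Squares mod 613: 485^1≡485, 485^2≡446, 485^4≡304, 485^8≡466, 485^16≡154, 485^32≡422, 485^64≡314, 485^128≡516, 485^256≡214
362 = 256 + 64 + 32 + 8 + 2, so 485^362 ≡ 214·314·422·466·446 ≡ 244 (mod 613)
Squares mod 613: 362^1≡362, 362^2≡475, 362^4≡41, 362^8≡455, 362^16≡444, 362^32≡363, 362^64≡587, 362^128≡63, 362^256≡291
409 = 256 + 128 + 16 + 8 + 1, so 362^409 ≡ 291·63·444·455·362 ≡ 236 (mod 613)
244·236 = 57584 ≡ 575 (mod 613)
371 ≠ 575, so verification fails.

reject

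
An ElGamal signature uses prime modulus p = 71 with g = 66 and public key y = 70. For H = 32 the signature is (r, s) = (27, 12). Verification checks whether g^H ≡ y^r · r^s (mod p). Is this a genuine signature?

Left side g^H mod p:
Squares mod 71: 66^1≡66, 66^2≡25, 66^4≡57, 66^8≡54, 66^16≡5, 66^32≡25
66^32 ≡ 25 (mod 71)
Right side y^r · r^s mod p:
Squares mod 71: 70^1≡70, 70^2≡1, 70^4≡1, 70^8≡1, 70^16≡1
27 = 16 + 8 + 2 + 1, so 70^27 ≡ 1·1·1·70 ≡ 70 (mod 71)
Squares mod 71: 27^1≡27, 27^2≡19, 27^4≡6, 27^8≡36
12 = 8 + 4, so 27^12 ≡ 36·6 ≡ 3 (mod 71)
70·3 = 210 ≡ 68 (mod 71)
25 ≠ 68, so verification fails.

forged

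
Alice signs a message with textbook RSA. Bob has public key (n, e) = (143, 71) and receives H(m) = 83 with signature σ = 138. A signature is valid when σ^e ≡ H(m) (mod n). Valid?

Squares mod 143: σ^1≡138, σ^2≡25, σ^4≡53, σ^8≡92, σ^16≡27, σ^32≡14, σ^64≡53
71 = 64 + 4 + 2 + 1, so σ^71 ≡ 53·53·25·138 ≡ 83 (mod 143)
83 = H(m), so the signature checks out.

yes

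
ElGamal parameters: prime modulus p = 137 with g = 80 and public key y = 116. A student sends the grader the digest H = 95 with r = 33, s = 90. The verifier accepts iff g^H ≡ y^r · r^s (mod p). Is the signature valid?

valid

Left side g^H mod p:
80^2 = 6400 ≡ 98
80^4 ≡ 98^2 = 9604 ≡ 14
80^8 ≡ 14^2 = 196 ≡ 59
80^16 ≡ 59^2 = 3481 ≡ 56
80^32 ≡ 56^2 = 3136 ≡ 122
80^64 ≡ 122^2 = 14884 ≡ 88
95 = 64 + 16 + 8 + 4 + 2 + 1, so 80^95 ≡ 88·56·59·14·98·80 ≡ 52 (mod 137)
Right side y^r · r^s mod p:
116^2 = 13456 ≡ 30
116^4 ≡ 30^2 = 900 ≡ 78
116^8 ≡ 78^2 = 6084 ≡ 56
116^16 ≡ 56^2 = 3136 ≡ 122
116^32 ≡ 122^2 = 14884 ≡ 88
33 = 32 + 1, so 116^33 ≡ 88·116 ≡ 70 (mod 137)
33^2 = 1089 ≡ 130
33^4 ≡ 130^2 = 16900 ≡ 49
33^8 ≡ 49^2 = 2401 ≡ 72
33^16 ≡ 72^2 = 5184 ≡ 115
33^32 ≡ 115^2 = 13225 ≡ 73
33^64 ≡ 73^2 = 5329 ≡ 123
90 = 64 + 16 + 8 + 2, so 33^90 ≡ 123·115·72·130 ≡ 126 (mod 137)
70·126 = 8820 ≡ 52 (mod 137)
52 ≡ 52 (mod 137), so the signature is genuine.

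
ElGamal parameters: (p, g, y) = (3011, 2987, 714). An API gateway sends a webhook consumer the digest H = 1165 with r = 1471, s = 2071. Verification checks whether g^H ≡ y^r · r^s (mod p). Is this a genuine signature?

forged

Left side g^H mod p:
2987^2 = 8922169 ≡ 576
2987^4 ≡ 576^2 = 331776 ≡ 566
2987^8 ≡ 566^2 = 320356 ≡ 1190
2987^16 ≡ 1190^2 = 1416100 ≡ 930
2987^32 ≡ 930^2 = 864900 ≡ 743
2987^64 ≡ 743^2 = 552049 ≡ 1036
2987^128 ≡ 1036^2 = 1073296 ≡ 1380
2987^256 ≡ 1380^2 = 1904400 ≡ 1448
2987^512 ≡ 1448^2 = 2096704 ≡ 1048
2987^1024 ≡ 1048^2 = 1098304 ≡ 2300
1165 = 1024 + 128 + 8 + 4 + 1, so 2987^1165 ≡ 2300·1380·1190·566·2987 ≡ 566 (mod 3011)
Right side y^r · r^s mod p:
714^2 = 509796 ≡ 937
714^4 ≡ 937^2 = 877969 ≡ 1768
714^8 ≡ 1768^2 = 3125824 ≡ 406
714^16 ≡ 406^2 = 164836 ≡ 2242
714^32 ≡ 2242^2 = 5026564 ≡ 1205
714^64 ≡ 1205^2 = 1452025 ≡ 723
714^128 ≡ 723^2 = 522729 ≡ 1826
714^256 ≡ 1826^2 = 3334276 ≡ 1099
714^512 ≡ 1099^2 = 1207801 ≡ 390
714^1024 ≡ 390^2 = 152100 ≡ 1550
1471 = 1024 + 256 + 128 + 32 + 16 + 8 + 4 + 2 + 1, so 714^1471 ≡ 1550·1099·1826·1205·2242·406·1768·937·714 ≡ 828 (mod 3011)
1471^2 = 2163841 ≡ 1943
1471^4 ≡ 1943^2 = 3775249 ≡ 2466
1471^8 ≡ 2466^2 = 6081156 ≡ 1947
1471^16 ≡ 1947^2 = 3790809 ≡ 2971
1471^32 ≡ 2971^2 = 8826841 ≡ 1600
1471^64 ≡ 1600^2 = 2560000 ≡ 650
1471^128 ≡ 650^2 = 422500 ≡ 960
1471^256 ≡ 960^2 = 921600 ≡ 234
1471^512 ≡ 234^2 = 54756 ≡ 558
1471^1024 ≡ 558^2 = 311364 ≡ 1231
1471^2048 ≡ 1231^2 = 1515361 ≡ 828
2071 = 2048 + 16 + 4 + 2 + 1, so 1471^2071 ≡ 828·2971·2466·1943·1471 ≡ 2300 (mod 3011)
828·2300 = 1904400 ≡ 1448 (mod 3011)
566 ≠ 1448, so verification fails.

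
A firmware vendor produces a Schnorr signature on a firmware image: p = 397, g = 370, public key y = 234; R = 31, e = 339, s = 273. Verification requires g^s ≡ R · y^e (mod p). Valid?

yes

g^s mod p:
Squares mod 397: 370^1≡370, 370^2≡332, 370^4≡255, 370^8≡314, 370^16≡140, 370^32≡147, 370^64≡171, 370^128≡260, 370^256≡110
273 = 256 + 16 + 1, so 370^273 ≡ 110·140·370 ≡ 256 (mod 397)
R · y^e mod p:
Squares mod 397: 234^1≡234, 234^2≡367, 234^4≡106, 234^8≡120, 234^16≡108, 234^32≡151, 234^64≡172, 234^128≡206, 234^256≡354
339 = 256 + 64 + 16 + 2 + 1, so 234^339 ≡ 354·172·108·367·234 ≡ 290 (mod 397)
31·290 = 8990 ≡ 256 (mod 397)
256 ≡ 256 (mod 397); signature holds.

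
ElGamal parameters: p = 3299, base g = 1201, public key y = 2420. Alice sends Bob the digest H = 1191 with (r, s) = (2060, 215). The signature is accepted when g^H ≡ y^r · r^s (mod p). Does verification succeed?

Left side g^H mod p:
1201^2 = 1442401 ≡ 738
1201^4 ≡ 738^2 = 544644 ≡ 309
1201^8 ≡ 309^2 = 95481 ≡ 3109
1201^16 ≡ 3109^2 = 9665881 ≡ 3110
1201^32 ≡ 3110^2 = 9672100 ≡ 2731
1201^64 ≡ 2731^2 = 7458361 ≡ 2621
1201^128 ≡ 2621^2 = 6869641 ≡ 1123
1201^256 ≡ 1123^2 = 1261129 ≡ 911
1201^512 ≡ 911^2 = 829921 ≡ 1872
1201^1024 ≡ 1872^2 = 3504384 ≡ 846
1191 = 1024 + 128 + 32 + 4 + 2 + 1, so 1201^1191 ≡ 846·1123·2731·309·738·1201 ≡ 1872 (mod 3299)
Right side y^r · r^s mod p:
2420^2 = 5856400 ≡ 675
2420^4 ≡ 675^2 = 455625 ≡ 363
2420^8 ≡ 363^2 = 131769 ≡ 3108
2420^16 ≡ 3108^2 = 9659664 ≡ 192
2420^32 ≡ 192^2 = 36864 ≡ 575
2420^64 ≡ 575^2 = 330625 ≡ 725
2420^128 ≡ 725^2 = 525625 ≡ 1084
2420^256 ≡ 1084^2 = 1175056 ≡ 612
2420^512 ≡ 612^2 = 374544 ≡ 1757
2420^1024 ≡ 1757^2 = 3087049 ≡ 2484
2420^2048 ≡ 2484^2 = 6170256 ≡ 1126
2060 = 2048 + 8 + 4, so 2420^2060 ≡ 1126·3108·363 ≡ 1877 (mod 3299)
2060^2 = 4243600 ≡ 1086
2060^4 ≡ 1086^2 = 1179396 ≡ 1653
2060^8 ≡ 1653^2 = 2732409 ≡ 837
2060^16 ≡ 837^2 = 700569 ≡ 1181
2060^32 ≡ 1181^2 = 1394761 ≡ 2583
2060^64 ≡ 2583^2 = 6671889 ≡ 1311
2060^128 ≡ 1311^2 = 1718721 ≡ 3241
215 = 128 + 64 + 16 + 4 + 2 + 1, so 2060^215 ≡ 3241·1311·1181·1653·1086·2060 ≡ 291 (mod 3299)
1877·291 = 546207 ≡ 1872 (mod 3299)
1872 ≡ 1872 (mod 3299), so the signature is genuine.

passes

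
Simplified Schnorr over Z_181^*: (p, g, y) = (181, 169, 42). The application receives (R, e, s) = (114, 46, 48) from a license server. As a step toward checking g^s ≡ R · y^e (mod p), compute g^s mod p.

82

169^2 = 28561 ≡ 144
169^4 ≡ 144^2 = 20736 ≡ 102
169^8 ≡ 102^2 = 10404 ≡ 87
169^16 ≡ 87^2 = 7569 ≡ 148
169^32 ≡ 148^2 = 21904 ≡ 3
48 = 32 + 16, so 169^48 ≡ 3·148 ≡ 82 (mod 181)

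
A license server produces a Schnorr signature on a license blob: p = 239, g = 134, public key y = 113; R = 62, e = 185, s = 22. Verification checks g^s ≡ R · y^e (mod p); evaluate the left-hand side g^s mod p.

80

134^22 mod 239 = 80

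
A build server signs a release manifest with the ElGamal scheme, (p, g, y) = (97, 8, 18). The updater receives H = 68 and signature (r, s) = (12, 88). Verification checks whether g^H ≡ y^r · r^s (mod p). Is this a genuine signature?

genuine

Left side g^H mod p:
8^2 = 64
8^4 ≡ 64^2 = 4096 ≡ 22
8^8 ≡ 22^2 = 484 ≡ 96
8^16 ≡ 96^2 = 9216 ≡ 1
8^32 ≡ 1^2 = 1
8^64 ≡ 1^2 = 1
68 = 64 + 4, so 8^68 ≡ 1·22 ≡ 22 (mod 97)
Right side y^r · r^s mod p:
18^2 = 324 ≡ 33
18^4 ≡ 33^2 = 1089 ≡ 22
18^8 ≡ 22^2 = 484 ≡ 96
12 = 8 + 4, so 18^12 ≡ 96·22 ≡ 75 (mod 97)
12^2 = 144 ≡ 47
12^4 ≡ 47^2 = 2209 ≡ 75
12^8 ≡ 75^2 = 5625 ≡ 96
12^16 ≡ 96^2 = 9216 ≡ 1
12^32 ≡ 1^2 = 1
12^64 ≡ 1^2 = 1
88 = 64 + 16 + 8, so 12^88 ≡ 1·1·96 ≡ 96 (mod 97)
75·96 = 7200 ≡ 22 (mod 97)
22 ≡ 22 (mod 97), so the signature is genuine.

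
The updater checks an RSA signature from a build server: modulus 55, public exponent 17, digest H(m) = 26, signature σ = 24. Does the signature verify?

does not verify

Squares mod 55: σ^1≡24, σ^2≡26, σ^4≡16, σ^8≡36, σ^16≡31
17 = 16 + 1, so σ^17 ≡ 31·24 ≡ 29 (mod 55)
σ^17 mod 55 = 29, but H(m) = 26.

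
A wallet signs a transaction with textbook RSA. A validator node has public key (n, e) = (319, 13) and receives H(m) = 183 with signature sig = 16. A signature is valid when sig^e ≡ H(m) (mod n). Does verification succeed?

fails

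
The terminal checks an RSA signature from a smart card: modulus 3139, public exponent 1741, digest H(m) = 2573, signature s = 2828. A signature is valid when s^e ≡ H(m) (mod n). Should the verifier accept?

s^2 ≡ 2828^2 = 7997584 ≡ 2551
s^4 ≡ 2551^2 = 6507601 ≡ 454
s^8 ≡ 454^2 = 206116 ≡ 2081
s^16 ≡ 2081^2 = 4330561 ≡ 1880
s^32 ≡ 1880^2 = 3534400 ≡ 3025
s^64 ≡ 3025^2 = 9150625 ≡ 440
s^128 ≡ 440^2 = 193600 ≡ 2121
s^256 ≡ 2121^2 = 4498641 ≡ 454
s^512 ≡ 454^2 = 206116 ≡ 2081
s^1024 ≡ 2081^2 = 4330561 ≡ 1880
1741 = 1024 + 512 + 128 + 64 + 8 + 4 + 1, so s^1741 ≡ 1880·2081·2121·440·2081·454·2828 ≡ 2841 (mod 3139)
2841 ≠ 2573, so verification fails.

reject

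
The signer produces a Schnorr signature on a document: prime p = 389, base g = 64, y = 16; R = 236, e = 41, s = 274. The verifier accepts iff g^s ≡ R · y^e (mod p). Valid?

no

g^s mod p:
64^274 mod 389 = 113
R · y^e mod p:
16^41 mod 389 = 269
236·269 = 63484 ≡ 77 (mod 389)
113 ≠ 77; the check fails.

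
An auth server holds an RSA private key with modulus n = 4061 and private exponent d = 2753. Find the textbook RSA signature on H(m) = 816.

(H(m))^2753 mod 4061 = 3796

3796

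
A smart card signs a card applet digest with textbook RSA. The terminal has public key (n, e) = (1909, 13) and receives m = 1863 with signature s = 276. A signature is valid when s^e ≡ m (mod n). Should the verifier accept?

accept

Squares mod 1909: s^1≡276, s^2≡1725, s^4≡1403, s^8≡230
13 = 8 + 4 + 1, so s^13 ≡ 230·1403·276 ≡ 1863 (mod 1909)
Since 1863 equals the digest 1863, verification succeeds.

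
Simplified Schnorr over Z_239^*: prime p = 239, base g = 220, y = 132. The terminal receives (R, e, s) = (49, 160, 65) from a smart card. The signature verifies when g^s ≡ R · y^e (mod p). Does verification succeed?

g^s mod p:
Squares mod 239: 220^1≡220, 220^2≡122, 220^4≡66, 220^8≡54, 220^16≡48, 220^32≡153, 220^64≡226
65 = 64 + 1, so 220^65 ≡ 226·220 ≡ 8 (mod 239)
R · y^e mod p:
Squares mod 239: 132^1≡132, 132^2≡216, 132^4≡51, 132^8≡211, 132^16≡67, 132^32≡187, 132^64≡75, 132^128≡128
160 = 128 + 32, so 132^160 ≡ 128·187 ≡ 36 (mod 239)
49·36 = 1764 ≡ 91 (mod 239)
8 ≠ 91; the check fails.

fails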